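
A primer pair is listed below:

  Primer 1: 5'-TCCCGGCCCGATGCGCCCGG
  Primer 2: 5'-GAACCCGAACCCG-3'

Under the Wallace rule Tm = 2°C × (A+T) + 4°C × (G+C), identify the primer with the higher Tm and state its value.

Primer 1, 74°C

Primer 1: A+T=3, G+C=17 → Tm = 2(3)+4(17) = 74°C
Primer 2: A+T=4, G+C=9 → Tm = 2(4)+4(9) = 44°C
74°C vs 44°C → primer 1 is higher.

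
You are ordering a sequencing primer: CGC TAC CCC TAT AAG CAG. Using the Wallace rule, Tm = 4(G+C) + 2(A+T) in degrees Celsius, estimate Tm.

Scanning the sequence gives G=3, A=5, C=7, T=3.
So N_AT = 8 and N_GC = 10.
Tm = 4·10 + 2·8 = 40 + 16 = 56°C

56°C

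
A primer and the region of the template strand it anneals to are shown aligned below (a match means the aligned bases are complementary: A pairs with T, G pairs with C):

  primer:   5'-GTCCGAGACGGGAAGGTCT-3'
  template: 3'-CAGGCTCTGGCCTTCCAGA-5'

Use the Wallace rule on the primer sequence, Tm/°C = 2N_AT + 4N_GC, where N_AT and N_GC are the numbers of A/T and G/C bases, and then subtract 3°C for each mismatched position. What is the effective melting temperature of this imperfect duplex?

Primer base counts: A=4, T=3, G=8, C=4 → A+T=7, G+C=12
Perfect-match Tm = 2(7) + 4(12) = 14 + 48 = 62°C
Mismatches (positions where the bases are not complementary): 1 (at position 10)
Effective Tm = 62 − 1×3 = 62 − 3 = 59°C

59°C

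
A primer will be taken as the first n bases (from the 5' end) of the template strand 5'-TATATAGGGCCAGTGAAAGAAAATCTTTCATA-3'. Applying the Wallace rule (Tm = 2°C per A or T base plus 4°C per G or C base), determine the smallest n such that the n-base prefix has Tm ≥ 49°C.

n = 18

First 17 bases: TATATAGGGCCAGTGAA → Tm = 48°C (< 49°C)
First 18 bases: TATATAGGGCCAGTGAAA → Tm = 50°C (≥ 49°C)
Since every base adds ≥2°C, Tm only increases with n, so the threshold is first crossed at n = 18.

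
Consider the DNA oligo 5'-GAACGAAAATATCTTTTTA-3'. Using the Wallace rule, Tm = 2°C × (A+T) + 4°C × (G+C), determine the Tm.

G=2, A=8, T=7, C=2
A+T = 15, G+C = 4
Tm = 2×15 + 4×4 = 46°C

46°C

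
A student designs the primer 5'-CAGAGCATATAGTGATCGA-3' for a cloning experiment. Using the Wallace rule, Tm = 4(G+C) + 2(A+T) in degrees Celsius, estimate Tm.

Scanning the sequence gives T=4, C=3, A=7, G=5.
So N_AT = 11 and N_GC = 8.
Tm = 4·8 + 2·11 = 32 + 22 = 54°C

54°C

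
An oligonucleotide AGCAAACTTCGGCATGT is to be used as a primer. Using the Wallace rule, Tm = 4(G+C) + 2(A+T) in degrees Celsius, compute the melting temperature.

Base counts: G=4, C=4, A=5, T=4
AT pairs contribute 9, GC pairs contribute 8.
Tm = 2×9 + 4×8 = 50°C

50°C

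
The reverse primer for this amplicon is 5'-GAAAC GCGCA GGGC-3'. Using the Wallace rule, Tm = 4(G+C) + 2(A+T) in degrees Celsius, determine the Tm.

Scanning the sequence gives C=4, A=4, T=0, G=6.
A+T = 4, G+C = 10
Tm = 2(4) + 4(10) = 8 + 40 = 48°C

48°C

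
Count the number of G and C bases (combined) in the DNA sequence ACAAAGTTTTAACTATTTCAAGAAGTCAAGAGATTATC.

10

Base counts: C=5, G=5, A=16, T=12
Total G or C: 5 + 5 = 10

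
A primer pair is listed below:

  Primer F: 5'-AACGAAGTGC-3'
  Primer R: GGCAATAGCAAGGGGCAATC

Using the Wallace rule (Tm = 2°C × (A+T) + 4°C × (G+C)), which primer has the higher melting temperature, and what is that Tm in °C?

Primer R, 62°C

Primer F: A+T=5, G+C=5 → Tm = 2(5)+4(5) = 30°C
Primer R: A+T=9, G+C=11 → Tm = 2(9)+4(11) = 62°C
30°C vs 62°C → primer R is higher.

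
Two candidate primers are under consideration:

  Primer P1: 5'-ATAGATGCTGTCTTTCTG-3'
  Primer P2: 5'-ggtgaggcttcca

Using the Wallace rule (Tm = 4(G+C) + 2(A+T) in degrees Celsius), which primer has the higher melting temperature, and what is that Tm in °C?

Primer P1, 50°C

Primer P1: A+T=11, G+C=7 → Tm = 2(11)+4(7) = 50°C
Primer P2: A+T=5, G+C=8 → Tm = 2(5)+4(8) = 42°C
50°C vs 42°C → primer P1 is higher.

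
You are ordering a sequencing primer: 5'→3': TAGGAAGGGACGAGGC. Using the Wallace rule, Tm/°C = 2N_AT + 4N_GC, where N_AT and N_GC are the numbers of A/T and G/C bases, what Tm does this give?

52°C

Counting bases: C=2, A=5, T=1, G=8
So N_AT = 6 and N_GC = 10.
Tm = 2×6 + 4×10 = 52°C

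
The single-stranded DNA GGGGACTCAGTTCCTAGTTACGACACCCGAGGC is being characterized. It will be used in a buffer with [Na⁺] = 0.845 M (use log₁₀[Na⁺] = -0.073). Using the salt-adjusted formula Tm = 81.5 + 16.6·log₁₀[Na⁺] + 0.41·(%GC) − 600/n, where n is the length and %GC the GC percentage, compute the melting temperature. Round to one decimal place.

Length n = 33. Counting bases: A=7, C=10, G=10, T=6
G+C = 20, so %GC = 20/33 × 100 = 60.606%
Salt term: 16.6 × (-0.073) = -1.212
GC term: 0.41 × 60.606 = 24.848; length term: −600/33 = −18.182
Tm = 81.5 + (-1.212) + 24.848 − 18.182 = 86.954 → 87.0°C

87.0°C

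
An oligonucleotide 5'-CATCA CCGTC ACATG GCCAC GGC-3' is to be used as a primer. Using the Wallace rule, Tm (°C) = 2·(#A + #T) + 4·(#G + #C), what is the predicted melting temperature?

C=10, A=5, T=3, G=5
A+T = 8, G+C = 15
Tm = 2×8 + 4×15 = 76°C

76°C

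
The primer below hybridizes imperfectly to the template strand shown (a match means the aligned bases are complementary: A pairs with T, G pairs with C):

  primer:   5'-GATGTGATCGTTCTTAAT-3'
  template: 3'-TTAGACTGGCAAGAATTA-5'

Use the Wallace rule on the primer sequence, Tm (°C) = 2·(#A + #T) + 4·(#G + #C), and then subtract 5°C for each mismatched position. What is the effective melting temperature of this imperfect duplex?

Primer base counts: A=4, T=8, G=4, C=2 → A+T=12, G+C=6
Perfect-match Tm = 2(12) + 4(6) = 24 + 24 = 48°C
Mismatches (positions where the bases are not complementary): 3 (at positions 1, 4, 8)
Effective Tm = 48 − 3×5 = 48 − 15 = 33°C

33°C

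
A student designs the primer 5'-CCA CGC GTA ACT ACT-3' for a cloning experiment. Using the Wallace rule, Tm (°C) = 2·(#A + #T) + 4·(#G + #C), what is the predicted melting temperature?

Counting bases: C=6, A=4, T=3, G=2
AT pairs contribute 7, GC pairs contribute 8.
Tm = 2(7) + 4(8) = 14 + 32 = 46°C

46°C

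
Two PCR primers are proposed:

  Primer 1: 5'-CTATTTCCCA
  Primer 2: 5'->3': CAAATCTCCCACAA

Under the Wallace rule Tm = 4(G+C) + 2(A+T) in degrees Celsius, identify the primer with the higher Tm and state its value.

Primer 2, 40°C

Primer 1: A+T=6, G+C=4 → Tm = 2(6)+4(4) = 28°C
Primer 2: A+T=8, G+C=6 → Tm = 2(8)+4(6) = 40°C
28°C vs 40°C → primer 2 is higher.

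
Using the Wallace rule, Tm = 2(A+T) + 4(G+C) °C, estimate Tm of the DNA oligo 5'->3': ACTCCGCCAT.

Base counts: G=1, A=2, T=2, C=5
So N_AT = 4 and N_GC = 6.
Tm = 2×4 + 4×6 = 32°C

32°C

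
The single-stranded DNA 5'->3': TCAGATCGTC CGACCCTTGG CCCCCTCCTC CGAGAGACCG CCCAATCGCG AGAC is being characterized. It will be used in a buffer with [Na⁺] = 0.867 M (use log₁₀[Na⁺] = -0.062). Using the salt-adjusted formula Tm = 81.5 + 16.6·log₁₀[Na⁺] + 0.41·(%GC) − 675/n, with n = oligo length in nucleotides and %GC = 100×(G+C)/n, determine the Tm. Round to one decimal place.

Length n = 54. A=10, G=12, C=24, T=8
G+C = 36, so %GC = 36/54 × 100 = 66.667%
Salt term: 16.6 × (-0.062) = -1.029
GC term: 0.41 × 66.667 = 27.333; length term: −675/54 = −12.5
Tm = 81.5 + (-1.029) + 27.333 − 12.5 = 95.304 → 95.3°C

95.3°C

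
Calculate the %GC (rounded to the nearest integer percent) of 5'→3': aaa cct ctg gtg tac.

Scanning the sequence gives T=4, G=3, A=4, C=4.
G+C = 3 + 4 = 7 out of 15 bases
%GC = 7/15 × 100 = 46.67% ≈ 47%

47%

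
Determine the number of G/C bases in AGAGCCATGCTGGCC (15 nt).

Scanning the sequence gives T=2, A=3, G=5, C=5.
G+C = 5 + 5 = 10

10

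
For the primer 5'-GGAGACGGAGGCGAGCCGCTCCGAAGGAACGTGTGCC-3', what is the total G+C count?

Counting bases: T=3, C=10, G=16, A=8
Total G or C: 16 + 10 = 26

26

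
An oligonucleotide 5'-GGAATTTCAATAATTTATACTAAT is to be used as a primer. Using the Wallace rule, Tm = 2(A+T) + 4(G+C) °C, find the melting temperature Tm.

56°C

Base counts: T=10, C=2, G=2, A=10
A+T = 20, G+C = 4
Tm = 4·4 + 2·20 = 16 + 40 = 56°C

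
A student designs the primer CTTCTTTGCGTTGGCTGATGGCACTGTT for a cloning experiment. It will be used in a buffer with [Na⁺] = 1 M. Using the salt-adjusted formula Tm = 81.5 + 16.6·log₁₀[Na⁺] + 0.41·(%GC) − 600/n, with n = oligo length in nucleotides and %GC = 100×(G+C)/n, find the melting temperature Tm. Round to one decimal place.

80.6°C

Length n = 28. Scanning the sequence gives A=2, T=12, C=6, G=8.
G+C = 14, so %GC = 14/28 × 100 = 50%
Salt term: 16.6 × (0) = 0
GC term: 0.41 × 50 = 20.5; length term: −600/28 = −21.429
Tm = 81.5 + (0) + 20.5 − 21.429 = 80.571 → 80.6°C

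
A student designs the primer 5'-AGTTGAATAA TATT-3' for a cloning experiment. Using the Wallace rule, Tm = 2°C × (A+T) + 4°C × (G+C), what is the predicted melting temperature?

32°C

Counting bases: A=6, G=2, T=6, C=0
So N_AT = 12 and N_GC = 2.
Tm = 2(12) + 4(2) = 24 + 8 = 32°C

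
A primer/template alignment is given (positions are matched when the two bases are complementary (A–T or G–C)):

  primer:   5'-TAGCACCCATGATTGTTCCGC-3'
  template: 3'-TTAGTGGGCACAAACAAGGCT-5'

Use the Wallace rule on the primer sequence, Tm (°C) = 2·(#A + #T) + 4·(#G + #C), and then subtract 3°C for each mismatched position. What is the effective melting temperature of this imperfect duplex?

Primer base counts: A=4, T=6, G=4, C=7 → A+T=10, G+C=11
Perfect-match Tm = 2(10) + 4(11) = 20 + 44 = 64°C
Mismatches (positions where the bases are not complementary): 5 (at positions 1, 3, 9, 12, 21)
Effective Tm = 64 − 5×3 = 64 − 15 = 49°C

49°C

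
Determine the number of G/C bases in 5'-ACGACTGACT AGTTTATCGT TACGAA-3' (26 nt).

10

A=8, T=8, G=5, C=5
G+C = 5 + 5 = 10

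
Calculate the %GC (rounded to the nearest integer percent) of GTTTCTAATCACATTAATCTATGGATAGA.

28%

T=11, C=4, G=4, A=10
G+C = 4 + 4 = 8 out of 29 bases
%GC = 8/29 × 100 = 27.59% ≈ 28%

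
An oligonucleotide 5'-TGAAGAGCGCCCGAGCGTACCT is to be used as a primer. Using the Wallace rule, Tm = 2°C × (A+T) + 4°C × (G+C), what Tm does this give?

A=5, C=7, G=7, T=3
AT pairs contribute 8, GC pairs contribute 14.
Tm = 4·14 + 2·8 = 56 + 16 = 72°C

72°C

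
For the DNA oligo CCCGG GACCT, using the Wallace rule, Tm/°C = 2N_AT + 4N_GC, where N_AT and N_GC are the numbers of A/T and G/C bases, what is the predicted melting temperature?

36°C

Counting bases: C=5, T=1, G=3, A=1
So N_AT = 2 and N_GC = 8.
Tm = 4·8 + 2·2 = 32 + 4 = 36°C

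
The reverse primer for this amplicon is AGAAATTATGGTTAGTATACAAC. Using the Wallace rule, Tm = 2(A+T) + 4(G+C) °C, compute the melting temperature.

Counting bases: G=4, A=10, T=7, C=2
So N_AT = 17 and N_GC = 6.
Tm = 2×17 + 4×6 = 58°C

58°C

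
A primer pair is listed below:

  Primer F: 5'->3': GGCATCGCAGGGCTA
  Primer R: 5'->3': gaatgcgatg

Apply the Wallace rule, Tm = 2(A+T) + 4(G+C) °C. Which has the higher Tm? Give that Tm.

Primer F: A+T=5, G+C=10 → Tm = 2(5)+4(10) = 50°C
Primer R: A+T=5, G+C=5 → Tm = 2(5)+4(5) = 30°C
50°C vs 30°C → primer F is higher.

Primer F, 50°C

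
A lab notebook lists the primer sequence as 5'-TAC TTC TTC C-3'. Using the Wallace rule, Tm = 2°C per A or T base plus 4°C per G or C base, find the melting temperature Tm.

28°C

A=1, G=0, T=5, C=4
A+T = 6, G+C = 4
Tm = 2(6) + 4(4) = 12 + 16 = 28°C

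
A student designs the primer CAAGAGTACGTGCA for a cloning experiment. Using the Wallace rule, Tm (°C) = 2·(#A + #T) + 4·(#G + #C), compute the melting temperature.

Base counts: G=4, A=5, C=3, T=2
AT pairs contribute 7, GC pairs contribute 7.
Tm = 4·7 + 2·7 = 28 + 14 = 42°C

42°C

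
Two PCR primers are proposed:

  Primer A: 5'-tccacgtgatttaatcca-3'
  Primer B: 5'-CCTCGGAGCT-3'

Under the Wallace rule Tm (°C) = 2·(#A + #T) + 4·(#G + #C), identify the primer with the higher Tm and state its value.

Primer A, 50°C

Primer A: A+T=11, G+C=7 → Tm = 2(11)+4(7) = 50°C
Primer B: A+T=3, G+C=7 → Tm = 2(3)+4(7) = 34°C
50°C vs 34°C → primer A is higher.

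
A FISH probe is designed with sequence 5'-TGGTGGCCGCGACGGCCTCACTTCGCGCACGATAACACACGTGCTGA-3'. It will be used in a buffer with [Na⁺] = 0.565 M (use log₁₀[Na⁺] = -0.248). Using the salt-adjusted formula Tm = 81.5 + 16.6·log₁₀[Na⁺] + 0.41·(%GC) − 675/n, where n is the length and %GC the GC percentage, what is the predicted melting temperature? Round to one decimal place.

Length n = 47. Counting bases: T=8, C=16, A=9, G=14
G+C = 30, so %GC = 30/47 × 100 = 63.83%
Salt term: 16.6 × (-0.248) = -4.117
GC term: 0.41 × 63.83 = 26.17; length term: −675/47 = −14.362
Tm = 81.5 + (-4.117) + 26.17 − 14.362 = 89.191 → 89.2°C

89.2°C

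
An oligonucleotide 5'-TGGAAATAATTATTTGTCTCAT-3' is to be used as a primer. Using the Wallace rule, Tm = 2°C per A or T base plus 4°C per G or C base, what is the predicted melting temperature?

G=3, A=7, T=10, C=2
A+T = 17, G+C = 5
Tm = 2×17 + 4×5 = 54°C

54°C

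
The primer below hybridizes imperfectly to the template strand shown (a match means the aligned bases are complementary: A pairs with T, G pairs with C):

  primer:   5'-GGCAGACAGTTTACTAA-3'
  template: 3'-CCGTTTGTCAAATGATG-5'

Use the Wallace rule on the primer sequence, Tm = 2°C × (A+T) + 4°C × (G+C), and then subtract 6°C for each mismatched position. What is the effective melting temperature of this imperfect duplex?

Primer base counts: A=6, T=4, G=4, C=3 → A+T=10, G+C=7
Perfect-match Tm = 2(10) + 4(7) = 20 + 28 = 48°C
Mismatches (positions where the bases are not complementary): 2 (at positions 5, 17)
Effective Tm = 48 − 2×6 = 48 − 12 = 36°C

36°C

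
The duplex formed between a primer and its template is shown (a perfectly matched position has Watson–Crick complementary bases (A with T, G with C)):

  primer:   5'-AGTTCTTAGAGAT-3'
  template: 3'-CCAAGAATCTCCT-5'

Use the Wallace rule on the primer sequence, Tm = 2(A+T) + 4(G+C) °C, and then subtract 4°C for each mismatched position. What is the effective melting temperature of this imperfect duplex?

22°C

Primer base counts: A=4, T=5, G=3, C=1 → A+T=9, G+C=4
Perfect-match Tm = 2(9) + 4(4) = 18 + 16 = 34°C
Mismatches (positions where the bases are not complementary): 3 (at positions 1, 12, 13)
Effective Tm = 34 − 3×4 = 34 − 12 = 22°C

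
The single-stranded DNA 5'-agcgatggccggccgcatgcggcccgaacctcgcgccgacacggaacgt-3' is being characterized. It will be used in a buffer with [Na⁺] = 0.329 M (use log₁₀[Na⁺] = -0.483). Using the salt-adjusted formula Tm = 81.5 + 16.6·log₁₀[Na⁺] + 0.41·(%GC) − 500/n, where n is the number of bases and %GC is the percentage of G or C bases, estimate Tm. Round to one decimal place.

Length n = 49. Scanning the sequence gives A=9, G=17, T=4, C=19.
G+C = 36, so %GC = 36/49 × 100 = 73.469%
Salt term: 16.6 × (-0.483) = -8.018
GC term: 0.41 × 73.469 = 30.122; length term: −500/49 = −10.204
Tm = 81.5 + (-8.018) + 30.122 − 10.204 = 93.4 → 93.4°C

93.4°C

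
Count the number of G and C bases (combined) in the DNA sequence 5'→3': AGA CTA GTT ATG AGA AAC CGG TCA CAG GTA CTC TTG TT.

16

Base counts: G=9, C=7, T=11, A=11
G+C = 9 + 7 = 16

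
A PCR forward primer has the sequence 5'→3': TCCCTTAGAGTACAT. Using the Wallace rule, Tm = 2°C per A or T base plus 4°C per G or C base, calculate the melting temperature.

42°C

Counting bases: C=4, G=2, T=5, A=4
A+T = 9, G+C = 6
Tm = 2(9) + 4(6) = 18 + 24 = 42°C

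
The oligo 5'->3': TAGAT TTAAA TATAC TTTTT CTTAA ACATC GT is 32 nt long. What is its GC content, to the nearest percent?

Base counts: C=4, A=11, G=2, T=15
G+C = 2 + 4 = 6 out of 32 bases
%GC = 6/32 × 100 = 18.75% ≈ 19%

19%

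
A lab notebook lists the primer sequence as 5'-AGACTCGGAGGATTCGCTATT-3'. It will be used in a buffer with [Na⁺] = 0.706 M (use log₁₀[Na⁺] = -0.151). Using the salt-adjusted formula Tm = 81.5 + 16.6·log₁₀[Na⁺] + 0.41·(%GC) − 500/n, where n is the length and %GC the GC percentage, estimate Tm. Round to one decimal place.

Length n = 21. Scanning the sequence gives C=4, A=5, T=6, G=6.
G+C = 10, so %GC = 10/21 × 100 = 47.619%
Salt term: 16.6 × (-0.151) = -2.507
GC term: 0.41 × 47.619 = 19.524; length term: −500/21 = −23.81
Tm = 81.5 + (-2.507) + 19.524 − 23.81 = 74.707 → 74.7°C

74.7°C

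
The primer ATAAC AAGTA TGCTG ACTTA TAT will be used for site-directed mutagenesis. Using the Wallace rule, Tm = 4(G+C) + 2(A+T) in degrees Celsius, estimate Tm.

58°C

Base counts: A=9, G=3, C=3, T=8
So N_AT = 17 and N_GC = 6.
Tm = 4·6 + 2·17 = 24 + 34 = 58°C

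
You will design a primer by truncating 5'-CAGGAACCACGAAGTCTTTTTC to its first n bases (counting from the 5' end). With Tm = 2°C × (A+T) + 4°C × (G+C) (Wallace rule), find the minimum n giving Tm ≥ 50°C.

n = 16

First 15 bases: CAGGAACCACGAAGT → Tm = 46°C (< 50°C)
First 16 bases: CAGGAACCACGAAGTC → Tm = 50°C (≥ 50°C)
Since every base adds ≥2°C, Tm only increases with n, so the threshold is first crossed at n = 16.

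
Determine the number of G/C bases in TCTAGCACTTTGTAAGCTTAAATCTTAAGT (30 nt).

Scanning the sequence gives T=12, A=9, G=4, C=5.
Total G or C: 4 + 5 = 9

9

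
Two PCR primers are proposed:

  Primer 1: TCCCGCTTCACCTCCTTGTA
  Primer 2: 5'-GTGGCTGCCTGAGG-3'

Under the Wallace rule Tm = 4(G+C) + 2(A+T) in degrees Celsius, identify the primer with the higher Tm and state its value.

Primer 1: A+T=9, G+C=11 → Tm = 2(9)+4(11) = 62°C
Primer 2: A+T=4, G+C=10 → Tm = 2(4)+4(10) = 48°C
62°C vs 48°C → primer 1 is higher.

Primer 1, 62°C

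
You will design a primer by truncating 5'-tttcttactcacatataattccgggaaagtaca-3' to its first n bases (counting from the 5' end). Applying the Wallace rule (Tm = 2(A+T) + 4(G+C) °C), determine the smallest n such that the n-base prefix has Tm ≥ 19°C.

n = 8

First 7 bases: TTTCTTA → Tm = 16°C (< 19°C)
First 8 bases: TTTCTTAC → Tm = 20°C (≥ 19°C)
Each additional base adds 2°C (A/T) or 4°C (G/C), so Tm is non-decreasing in n; n = 8 is the first length to reach 19°C.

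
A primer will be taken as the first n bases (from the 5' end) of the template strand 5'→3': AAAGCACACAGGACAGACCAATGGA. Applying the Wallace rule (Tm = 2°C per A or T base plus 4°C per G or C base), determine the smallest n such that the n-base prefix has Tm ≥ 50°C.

n = 17

First 16 bases: AAAGCACACAGGACAG → Tm = 48°C (< 50°C)
First 17 bases: AAAGCACACAGGACAGA → Tm = 50°C (≥ 50°C)
Each additional base adds 2°C (A/T) or 4°C (G/C), so Tm is non-decreasing in n; n = 17 is the first length to reach 50°C.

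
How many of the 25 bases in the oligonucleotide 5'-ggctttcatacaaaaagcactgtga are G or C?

10

Base counts: A=9, C=5, T=6, G=5
G+C = 5 + 5 = 10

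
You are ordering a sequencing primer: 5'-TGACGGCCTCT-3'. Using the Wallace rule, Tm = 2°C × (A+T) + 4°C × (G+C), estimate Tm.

36°C

Scanning the sequence gives A=1, C=4, T=3, G=3.
AT pairs contribute 4, GC pairs contribute 7.
Tm = 2×4 + 4×7 = 36°C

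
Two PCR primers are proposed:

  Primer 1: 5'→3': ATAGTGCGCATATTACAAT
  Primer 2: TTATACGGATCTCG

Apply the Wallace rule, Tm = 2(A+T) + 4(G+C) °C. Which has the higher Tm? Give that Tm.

Primer 1: A+T=13, G+C=6 → Tm = 2(13)+4(6) = 50°C
Primer 2: A+T=8, G+C=6 → Tm = 2(8)+4(6) = 40°C
50°C vs 40°C → primer 1 is higher.

Primer 1, 50°C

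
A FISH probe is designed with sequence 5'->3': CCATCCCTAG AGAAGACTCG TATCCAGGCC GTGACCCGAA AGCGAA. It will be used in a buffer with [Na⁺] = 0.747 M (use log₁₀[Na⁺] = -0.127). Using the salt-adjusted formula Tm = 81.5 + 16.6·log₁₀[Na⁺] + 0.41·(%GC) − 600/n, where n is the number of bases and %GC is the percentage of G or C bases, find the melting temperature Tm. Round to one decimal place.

89.5°C

Length n = 46. Scanning the sequence gives T=6, G=11, C=15, A=14.
G+C = 26, so %GC = 26/46 × 100 = 56.522%
Salt term: 16.6 × (-0.127) = -2.108
GC term: 0.41 × 56.522 = 23.174; length term: −600/46 = −13.043
Tm = 81.5 + (-2.108) + 23.174 − 13.043 = 89.523 → 89.5°C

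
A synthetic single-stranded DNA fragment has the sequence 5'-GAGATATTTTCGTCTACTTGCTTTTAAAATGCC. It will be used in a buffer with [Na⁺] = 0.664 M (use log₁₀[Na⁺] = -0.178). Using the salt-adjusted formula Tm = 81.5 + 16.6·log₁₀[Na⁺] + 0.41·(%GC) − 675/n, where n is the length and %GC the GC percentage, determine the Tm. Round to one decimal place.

71.8°C

Length n = 33. Scanning the sequence gives T=14, C=6, A=8, G=5.
G+C = 11, so %GC = 11/33 × 100 = 33.333%
Salt term: 16.6 × (-0.178) = -2.955
GC term: 0.41 × 33.333 = 13.667; length term: −675/33 = −20.455
Tm = 81.5 + (-2.955) + 13.667 − 20.455 = 71.757 → 71.8°C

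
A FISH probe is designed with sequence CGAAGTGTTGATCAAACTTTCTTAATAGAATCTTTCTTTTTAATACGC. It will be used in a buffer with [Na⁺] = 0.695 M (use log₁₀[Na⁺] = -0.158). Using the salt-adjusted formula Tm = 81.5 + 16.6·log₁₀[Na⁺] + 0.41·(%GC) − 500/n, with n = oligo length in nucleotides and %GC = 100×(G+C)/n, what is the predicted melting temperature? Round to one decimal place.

80.4°C

Length n = 48. Base counts: A=14, C=8, G=6, T=20
G+C = 14, so %GC = 14/48 × 100 = 29.167%
Salt term: 16.6 × (-0.158) = -2.623
GC term: 0.41 × 29.167 = 11.958; length term: −500/48 = −10.417
Tm = 81.5 + (-2.623) + 11.958 − 10.417 = 80.418 → 80.4°C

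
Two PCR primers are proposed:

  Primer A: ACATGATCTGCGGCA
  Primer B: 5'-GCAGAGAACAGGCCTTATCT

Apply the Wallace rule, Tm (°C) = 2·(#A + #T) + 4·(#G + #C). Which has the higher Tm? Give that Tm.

Primer B, 60°C

Primer A: A+T=7, G+C=8 → Tm = 2(7)+4(8) = 46°C
Primer B: A+T=10, G+C=10 → Tm = 2(10)+4(10) = 60°C
46°C vs 60°C → primer B is higher.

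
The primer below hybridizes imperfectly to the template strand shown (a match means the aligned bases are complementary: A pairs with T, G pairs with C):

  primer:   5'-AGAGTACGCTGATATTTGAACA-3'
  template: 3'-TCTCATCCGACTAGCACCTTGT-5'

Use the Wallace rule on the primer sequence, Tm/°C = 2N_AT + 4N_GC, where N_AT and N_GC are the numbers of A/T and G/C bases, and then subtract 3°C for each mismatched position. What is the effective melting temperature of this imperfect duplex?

48°C

Primer base counts: A=8, T=6, G=5, C=3 → A+T=14, G+C=8
Perfect-match Tm = 2(14) + 4(8) = 28 + 32 = 60°C
Mismatches (positions where the bases are not complementary): 4 (at positions 7, 14, 15, 17)
Effective Tm = 60 − 4×3 = 60 − 12 = 48°C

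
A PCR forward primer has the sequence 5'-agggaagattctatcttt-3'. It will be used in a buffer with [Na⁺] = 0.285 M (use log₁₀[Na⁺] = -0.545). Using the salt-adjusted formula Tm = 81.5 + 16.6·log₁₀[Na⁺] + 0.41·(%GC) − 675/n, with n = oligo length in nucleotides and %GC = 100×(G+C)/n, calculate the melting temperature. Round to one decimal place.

Length n = 18. Base counts: C=2, A=5, T=7, G=4
G+C = 6, so %GC = 6/18 × 100 = 33.333%
Salt term: 16.6 × (-0.545) = -9.047
GC term: 0.41 × 33.333 = 13.667; length term: −675/18 = −37.5
Tm = 81.5 + (-9.047) + 13.667 − 37.5 = 48.62 → 48.6°C

48.6°C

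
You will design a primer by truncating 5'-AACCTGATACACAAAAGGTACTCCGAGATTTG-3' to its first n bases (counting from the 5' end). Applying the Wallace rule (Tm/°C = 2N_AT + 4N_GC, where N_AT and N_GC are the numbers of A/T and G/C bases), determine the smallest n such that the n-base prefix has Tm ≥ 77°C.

First 26 bases: AACCTGATACACAAAAGGTACTCCGA → Tm = 74°C (< 77°C)
First 27 bases: AACCTGATACACAAAAGGTACTCCGAG → Tm = 78°C (≥ 77°C)
Since every base adds ≥2°C, Tm only increases with n, so the threshold is first crossed at n = 27.

n = 27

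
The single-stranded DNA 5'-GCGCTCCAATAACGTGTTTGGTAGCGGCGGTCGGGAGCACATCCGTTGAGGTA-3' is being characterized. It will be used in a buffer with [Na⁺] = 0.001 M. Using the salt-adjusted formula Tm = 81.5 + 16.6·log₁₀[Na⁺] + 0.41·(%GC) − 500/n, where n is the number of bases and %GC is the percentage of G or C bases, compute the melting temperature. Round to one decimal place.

46.2°C

Length n = 53. Base counts: T=12, C=12, G=19, A=10
G+C = 31, so %GC = 31/53 × 100 = 58.491%
Salt term: 16.6 × (-3) = -49.8
GC term: 0.41 × 58.491 = 23.981; length term: −500/53 = −9.434
Tm = 81.5 + (-49.8) + 23.981 − 9.434 = 46.247 → 46.2°C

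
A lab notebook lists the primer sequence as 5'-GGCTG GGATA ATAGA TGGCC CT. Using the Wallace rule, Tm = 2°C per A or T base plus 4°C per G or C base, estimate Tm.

68°C

Base counts: A=5, G=8, C=4, T=5
AT pairs contribute 10, GC pairs contribute 12.
Tm = 2×10 + 4×12 = 68°C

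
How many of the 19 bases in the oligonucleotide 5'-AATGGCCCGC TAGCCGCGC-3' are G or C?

G=6, A=3, C=8, T=2
G+C = 6 + 8 = 14

14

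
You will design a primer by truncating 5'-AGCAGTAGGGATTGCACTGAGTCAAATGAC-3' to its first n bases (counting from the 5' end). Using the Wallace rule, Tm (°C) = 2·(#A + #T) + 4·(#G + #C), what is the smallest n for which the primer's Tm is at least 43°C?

n = 15

First 14 bases: AGCAGTAGGGATTG → Tm = 42°C (< 43°C)
First 15 bases: AGCAGTAGGGATTGC → Tm = 46°C (≥ 43°C)
Each additional base adds 2°C (A/T) or 4°C (G/C), so Tm is non-decreasing in n; n = 15 is the first length to reach 43°C.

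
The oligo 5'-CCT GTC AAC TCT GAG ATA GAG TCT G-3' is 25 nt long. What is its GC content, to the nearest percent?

Scanning the sequence gives G=6, T=7, A=6, C=6.
G+C = 6 + 6 = 12 out of 25 bases
%GC = 12/25 × 100 = 48% ≈ 48%

48%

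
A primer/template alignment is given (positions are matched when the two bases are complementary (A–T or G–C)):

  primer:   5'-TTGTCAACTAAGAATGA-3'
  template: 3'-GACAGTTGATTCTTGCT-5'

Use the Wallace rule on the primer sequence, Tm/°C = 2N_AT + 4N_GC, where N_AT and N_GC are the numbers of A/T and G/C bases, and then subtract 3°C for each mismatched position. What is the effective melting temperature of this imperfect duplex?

Primer base counts: A=7, T=5, G=3, C=2 → A+T=12, G+C=5
Perfect-match Tm = 2(12) + 4(5) = 24 + 20 = 44°C
Mismatches (positions where the bases are not complementary): 2 (at positions 1, 15)
Effective Tm = 44 − 2×3 = 44 − 6 = 38°C

38°C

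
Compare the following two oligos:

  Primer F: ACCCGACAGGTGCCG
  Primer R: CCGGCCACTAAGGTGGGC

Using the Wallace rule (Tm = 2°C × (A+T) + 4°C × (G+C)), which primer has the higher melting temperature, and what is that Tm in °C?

Primer R, 62°C

Primer F: A+T=4, G+C=11 → Tm = 2(4)+4(11) = 52°C
Primer R: A+T=5, G+C=13 → Tm = 2(5)+4(13) = 62°C
52°C vs 62°C → primer R is higher.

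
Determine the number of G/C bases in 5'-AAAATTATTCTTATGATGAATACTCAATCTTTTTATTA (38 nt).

Counting bases: G=2, A=14, T=18, C=4
G+C = 2 + 4 = 6

6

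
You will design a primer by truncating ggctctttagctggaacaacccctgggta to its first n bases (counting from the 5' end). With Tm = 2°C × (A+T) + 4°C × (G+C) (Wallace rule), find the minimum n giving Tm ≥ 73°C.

n = 24

First 23 bases: GGCTCTTTAGCTGGAACAACCCC → Tm = 72°C (< 73°C)
First 24 bases: GGCTCTTTAGCTGGAACAACCCCT → Tm = 74°C (≥ 73°C)
Since every base adds ≥2°C, Tm only increases with n, so the threshold is first crossed at n = 24.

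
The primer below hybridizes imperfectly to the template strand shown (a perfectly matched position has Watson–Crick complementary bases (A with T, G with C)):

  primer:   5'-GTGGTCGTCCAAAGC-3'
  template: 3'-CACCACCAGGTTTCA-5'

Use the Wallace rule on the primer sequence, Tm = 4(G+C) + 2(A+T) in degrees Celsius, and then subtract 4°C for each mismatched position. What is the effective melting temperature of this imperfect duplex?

Primer base counts: A=3, T=3, G=5, C=4 → A+T=6, G+C=9
Perfect-match Tm = 2(6) + 4(9) = 12 + 36 = 48°C
Mismatches (positions where the bases are not complementary): 2 (at positions 6, 15)
Effective Tm = 48 − 2×4 = 48 − 8 = 40°C

40°C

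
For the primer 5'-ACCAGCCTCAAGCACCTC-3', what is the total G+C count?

Counting bases: G=2, T=2, C=9, A=5
G+C = 2 + 9 = 11

11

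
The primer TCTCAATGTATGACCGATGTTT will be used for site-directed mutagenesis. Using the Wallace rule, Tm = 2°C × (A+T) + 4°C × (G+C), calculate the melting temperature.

Scanning the sequence gives G=4, T=9, A=5, C=4.
AT pairs contribute 14, GC pairs contribute 8.
Tm = 4·8 + 2·14 = 32 + 28 = 60°C

60°C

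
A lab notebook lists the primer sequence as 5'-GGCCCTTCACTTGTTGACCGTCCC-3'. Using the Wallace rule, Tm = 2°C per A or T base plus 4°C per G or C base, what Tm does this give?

Scanning the sequence gives G=5, C=10, A=2, T=7.
So N_AT = 9 and N_GC = 15.
Tm = 2(9) + 4(15) = 18 + 60 = 78°C

78°C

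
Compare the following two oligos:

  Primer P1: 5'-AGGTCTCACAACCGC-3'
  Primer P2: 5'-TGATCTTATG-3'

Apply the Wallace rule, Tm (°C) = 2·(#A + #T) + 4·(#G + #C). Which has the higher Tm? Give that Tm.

Primer P1, 48°C

Primer P1: A+T=6, G+C=9 → Tm = 2(6)+4(9) = 48°C
Primer P2: A+T=7, G+C=3 → Tm = 2(7)+4(3) = 26°C
48°C vs 26°C → primer P1 is higher.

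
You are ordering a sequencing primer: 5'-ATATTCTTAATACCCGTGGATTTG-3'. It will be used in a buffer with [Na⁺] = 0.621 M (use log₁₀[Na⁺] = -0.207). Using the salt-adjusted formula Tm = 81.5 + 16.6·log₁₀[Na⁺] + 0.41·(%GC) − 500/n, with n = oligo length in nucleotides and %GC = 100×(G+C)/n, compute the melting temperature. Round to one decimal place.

Length n = 24. Counting bases: C=4, T=10, A=6, G=4
G+C = 8, so %GC = 8/24 × 100 = 33.333%
Salt term: 16.6 × (-0.207) = -3.436
GC term: 0.41 × 33.333 = 13.667; length term: −500/24 = −20.833
Tm = 81.5 + (-3.436) + 13.667 − 20.833 = 70.898 → 70.9°C

70.9°C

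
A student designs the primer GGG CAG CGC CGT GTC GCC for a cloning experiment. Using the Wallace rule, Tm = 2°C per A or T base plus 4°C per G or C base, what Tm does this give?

Counting bases: C=7, G=8, T=2, A=1
So N_AT = 3 and N_GC = 15.
Tm = 2(3) + 4(15) = 6 + 60 = 66°C

66°C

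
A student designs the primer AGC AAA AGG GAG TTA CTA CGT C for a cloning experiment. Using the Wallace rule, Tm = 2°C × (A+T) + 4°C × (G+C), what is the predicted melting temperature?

Base counts: T=4, A=8, G=6, C=4
So N_AT = 12 and N_GC = 10.
Tm = 2(12) + 4(10) = 24 + 40 = 64°C

64°C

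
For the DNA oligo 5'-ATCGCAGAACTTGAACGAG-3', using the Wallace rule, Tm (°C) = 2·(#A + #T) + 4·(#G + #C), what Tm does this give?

Scanning the sequence gives C=4, A=7, T=3, G=5.
A+T = 10, G+C = 9
Tm = 2×10 + 4×9 = 56°C

56°C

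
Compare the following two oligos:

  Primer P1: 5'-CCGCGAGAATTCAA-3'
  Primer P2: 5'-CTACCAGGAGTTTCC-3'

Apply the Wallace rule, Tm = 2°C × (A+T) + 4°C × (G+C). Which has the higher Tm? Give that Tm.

Primer P1: A+T=7, G+C=7 → Tm = 2(7)+4(7) = 42°C
Primer P2: A+T=7, G+C=8 → Tm = 2(7)+4(8) = 46°C
42°C vs 46°C → primer P2 is higher.

Primer P2, 46°C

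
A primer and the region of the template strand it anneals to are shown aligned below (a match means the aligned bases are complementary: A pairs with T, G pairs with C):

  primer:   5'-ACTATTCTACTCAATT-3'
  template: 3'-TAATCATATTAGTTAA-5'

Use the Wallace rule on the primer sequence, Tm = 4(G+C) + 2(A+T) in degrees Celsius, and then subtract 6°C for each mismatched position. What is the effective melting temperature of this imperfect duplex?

Primer base counts: A=5, T=7, G=0, C=4 → A+T=12, G+C=4
Perfect-match Tm = 2(12) + 4(4) = 24 + 16 = 40°C
Mismatches (positions where the bases are not complementary): 4 (at positions 2, 5, 7, 10)
Effective Tm = 40 − 4×6 = 40 − 24 = 16°C

16°C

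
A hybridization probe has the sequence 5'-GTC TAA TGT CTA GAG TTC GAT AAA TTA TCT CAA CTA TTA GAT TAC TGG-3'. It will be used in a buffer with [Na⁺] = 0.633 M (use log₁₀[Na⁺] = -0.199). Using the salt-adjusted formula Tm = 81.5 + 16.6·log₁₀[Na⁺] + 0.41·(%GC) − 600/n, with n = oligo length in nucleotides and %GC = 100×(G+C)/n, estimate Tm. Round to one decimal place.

78.5°C

Length n = 48. G=8, C=7, A=15, T=18
G+C = 15, so %GC = 15/48 × 100 = 31.25%
Salt term: 16.6 × (-0.199) = -3.303
GC term: 0.41 × 31.25 = 12.812; length term: −600/48 = −12.5
Tm = 81.5 + (-3.303) + 12.812 − 12.5 = 78.509 → 78.5°C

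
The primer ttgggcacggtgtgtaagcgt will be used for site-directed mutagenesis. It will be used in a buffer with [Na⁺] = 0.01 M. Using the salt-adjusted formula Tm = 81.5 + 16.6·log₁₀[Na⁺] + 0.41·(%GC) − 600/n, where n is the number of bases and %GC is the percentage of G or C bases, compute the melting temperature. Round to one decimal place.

Length n = 21. Counting bases: C=3, T=6, G=9, A=3
G+C = 12, so %GC = 12/21 × 100 = 57.143%
Salt term: 16.6 × (-2) = -33.2
GC term: 0.41 × 57.143 = 23.429; length term: −600/21 = −28.571
Tm = 81.5 + (-33.2) + 23.429 − 28.571 = 43.158 → 43.2°C

43.2°C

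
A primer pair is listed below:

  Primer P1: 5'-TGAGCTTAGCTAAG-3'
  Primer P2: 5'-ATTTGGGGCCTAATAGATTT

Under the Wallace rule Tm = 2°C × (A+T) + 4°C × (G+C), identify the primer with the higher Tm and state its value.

Primer P1: A+T=8, G+C=6 → Tm = 2(8)+4(6) = 40°C
Primer P2: A+T=13, G+C=7 → Tm = 2(13)+4(7) = 54°C
40°C vs 54°C → primer P2 is higher.

Primer P2, 54°C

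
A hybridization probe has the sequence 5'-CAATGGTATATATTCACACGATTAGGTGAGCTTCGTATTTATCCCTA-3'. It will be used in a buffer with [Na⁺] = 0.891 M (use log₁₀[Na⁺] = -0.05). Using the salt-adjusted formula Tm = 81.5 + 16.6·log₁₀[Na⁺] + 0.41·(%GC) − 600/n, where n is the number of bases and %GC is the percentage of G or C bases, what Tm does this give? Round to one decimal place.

82.7°C

Length n = 47. T=17, C=9, G=8, A=13
G+C = 17, so %GC = 17/47 × 100 = 36.17%
Salt term: 16.6 × (-0.05) = -0.83
GC term: 0.41 × 36.17 = 14.83; length term: −600/47 = −12.766
Tm = 81.5 + (-0.83) + 14.83 − 12.766 = 82.734 → 82.7°C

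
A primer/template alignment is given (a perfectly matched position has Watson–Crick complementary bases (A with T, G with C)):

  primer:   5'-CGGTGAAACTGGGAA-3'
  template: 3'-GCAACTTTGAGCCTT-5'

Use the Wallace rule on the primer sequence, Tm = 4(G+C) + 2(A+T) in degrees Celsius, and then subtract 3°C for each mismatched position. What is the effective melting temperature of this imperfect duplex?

40°C

Primer base counts: A=5, T=2, G=6, C=2 → A+T=7, G+C=8
Perfect-match Tm = 2(7) + 4(8) = 14 + 32 = 46°C
Mismatches (positions where the bases are not complementary): 2 (at positions 3, 11)
Effective Tm = 46 − 2×3 = 46 − 6 = 40°C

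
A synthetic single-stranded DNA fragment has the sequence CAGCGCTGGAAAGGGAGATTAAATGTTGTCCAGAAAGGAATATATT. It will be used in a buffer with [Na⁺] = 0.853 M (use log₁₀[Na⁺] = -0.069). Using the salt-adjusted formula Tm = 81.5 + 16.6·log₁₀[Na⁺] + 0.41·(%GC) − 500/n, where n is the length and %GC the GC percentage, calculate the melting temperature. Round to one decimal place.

Length n = 46. Base counts: G=13, C=5, A=17, T=11
G+C = 18, so %GC = 18/46 × 100 = 39.13%
Salt term: 16.6 × (-0.069) = -1.145
GC term: 0.41 × 39.13 = 16.043; length term: −500/46 = −10.87
Tm = 81.5 + (-1.145) + 16.043 − 10.87 = 85.528 → 85.5°C

85.5°C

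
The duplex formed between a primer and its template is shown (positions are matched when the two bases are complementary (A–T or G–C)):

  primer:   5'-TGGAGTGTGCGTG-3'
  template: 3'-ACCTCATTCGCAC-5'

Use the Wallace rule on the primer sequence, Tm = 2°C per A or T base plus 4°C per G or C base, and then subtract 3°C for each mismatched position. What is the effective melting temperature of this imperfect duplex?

36°C

Primer base counts: A=1, T=4, G=7, C=1 → A+T=5, G+C=8
Perfect-match Tm = 2(5) + 4(8) = 10 + 32 = 42°C
Mismatches (positions where the bases are not complementary): 2 (at positions 7, 8)
Effective Tm = 42 − 2×3 = 42 − 6 = 36°C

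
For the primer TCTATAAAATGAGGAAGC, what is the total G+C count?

Counting bases: A=8, C=2, G=4, T=4
G+C = 4 + 2 = 6

6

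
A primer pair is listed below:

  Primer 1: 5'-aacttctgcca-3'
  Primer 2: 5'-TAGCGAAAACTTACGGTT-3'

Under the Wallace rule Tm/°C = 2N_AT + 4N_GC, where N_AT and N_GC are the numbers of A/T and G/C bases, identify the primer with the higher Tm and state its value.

Primer 1: A+T=6, G+C=5 → Tm = 2(6)+4(5) = 32°C
Primer 2: A+T=11, G+C=7 → Tm = 2(11)+4(7) = 50°C
32°C vs 50°C → primer 2 is higher.

Primer 2, 50°C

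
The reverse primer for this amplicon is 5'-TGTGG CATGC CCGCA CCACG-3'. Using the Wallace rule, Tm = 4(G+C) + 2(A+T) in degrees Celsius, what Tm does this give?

68°C

Counting bases: C=8, A=3, G=6, T=3
AT pairs contribute 6, GC pairs contribute 14.
Tm = 2×6 + 4×14 = 68°C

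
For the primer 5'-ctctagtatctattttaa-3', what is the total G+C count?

G=1, A=5, C=3, T=9
G+C = 1 + 3 = 4

4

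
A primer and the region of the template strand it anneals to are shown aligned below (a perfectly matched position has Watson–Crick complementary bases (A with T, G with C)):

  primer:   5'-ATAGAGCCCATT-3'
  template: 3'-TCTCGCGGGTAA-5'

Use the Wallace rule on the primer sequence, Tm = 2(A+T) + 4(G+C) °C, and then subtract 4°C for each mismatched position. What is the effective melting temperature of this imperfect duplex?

Primer base counts: A=4, T=3, G=2, C=3 → A+T=7, G+C=5
Perfect-match Tm = 2(7) + 4(5) = 14 + 20 = 34°C
Mismatches (positions where the bases are not complementary): 2 (at positions 2, 5)
Effective Tm = 34 − 2×4 = 34 − 8 = 26°C

26°C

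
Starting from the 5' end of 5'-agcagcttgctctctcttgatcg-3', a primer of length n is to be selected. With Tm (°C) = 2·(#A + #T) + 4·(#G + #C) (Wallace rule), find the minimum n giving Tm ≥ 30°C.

n = 10

First 9 bases: AGCAGCTTG → Tm = 28°C (< 30°C)
First 10 bases: AGCAGCTTGC → Tm = 32°C (≥ 30°C)
Each additional base adds 2°C (A/T) or 4°C (G/C), so Tm is non-decreasing in n; n = 10 is the first length to reach 30°C.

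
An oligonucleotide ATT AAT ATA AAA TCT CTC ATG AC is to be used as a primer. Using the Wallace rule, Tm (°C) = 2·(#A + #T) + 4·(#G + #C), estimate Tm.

56°C

Scanning the sequence gives C=4, T=8, A=10, G=1.
AT pairs contribute 18, GC pairs contribute 5.
Tm = 2×18 + 4×5 = 56°C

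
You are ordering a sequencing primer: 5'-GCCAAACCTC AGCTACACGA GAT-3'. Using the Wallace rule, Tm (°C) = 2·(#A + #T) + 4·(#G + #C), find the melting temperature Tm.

Counting bases: A=8, T=3, C=8, G=4
A+T = 11, G+C = 12
Tm = 4·12 + 2·11 = 48 + 22 = 70°C

70°C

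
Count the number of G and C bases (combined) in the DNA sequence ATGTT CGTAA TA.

3

T=5, C=1, A=4, G=2
Total G or C: 2 + 1 = 3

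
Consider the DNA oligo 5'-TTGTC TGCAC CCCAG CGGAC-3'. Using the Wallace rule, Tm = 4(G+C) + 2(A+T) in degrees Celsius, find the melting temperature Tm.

66°C

Scanning the sequence gives T=4, G=5, C=8, A=3.
AT pairs contribute 7, GC pairs contribute 13.
Tm = 2(7) + 4(13) = 14 + 52 = 66°C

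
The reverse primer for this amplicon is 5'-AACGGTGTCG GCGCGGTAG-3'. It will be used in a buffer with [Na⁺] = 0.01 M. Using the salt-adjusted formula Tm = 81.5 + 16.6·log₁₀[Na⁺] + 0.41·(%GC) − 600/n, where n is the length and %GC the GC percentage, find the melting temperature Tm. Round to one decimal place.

Length n = 19. Base counts: C=4, A=3, G=9, T=3
G+C = 13, so %GC = 13/19 × 100 = 68.421%
Salt term: 16.6 × (-2) = -33.2
GC term: 0.41 × 68.421 = 28.053; length term: −600/19 = −31.579
Tm = 81.5 + (-33.2) + 28.053 − 31.579 = 44.774 → 44.8°C

44.8°C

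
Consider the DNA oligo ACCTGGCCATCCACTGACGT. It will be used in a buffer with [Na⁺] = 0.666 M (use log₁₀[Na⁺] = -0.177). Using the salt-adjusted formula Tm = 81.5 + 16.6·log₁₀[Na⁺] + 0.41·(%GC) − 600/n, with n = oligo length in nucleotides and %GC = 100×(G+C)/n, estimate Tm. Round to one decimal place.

Length n = 20. Base counts: C=8, A=4, G=4, T=4
G+C = 12, so %GC = 12/20 × 100 = 60%
Salt term: 16.6 × (-0.177) = -2.938
GC term: 0.41 × 60 = 24.6; length term: −600/20 = −30
Tm = 81.5 + (-2.938) + 24.6 − 30 = 73.162 → 73.2°C

73.2°C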